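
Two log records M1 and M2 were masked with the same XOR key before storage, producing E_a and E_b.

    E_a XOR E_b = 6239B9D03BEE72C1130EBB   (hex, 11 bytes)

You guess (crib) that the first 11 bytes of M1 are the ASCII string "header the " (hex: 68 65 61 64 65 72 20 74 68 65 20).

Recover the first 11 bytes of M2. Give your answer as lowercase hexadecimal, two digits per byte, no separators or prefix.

0a5cd8b45e9c52b57b6b9b

Since E_a ⊕ E_b = M1 ⊕ M2, XORing with the guessed M1 bytes yields the corresponding M2 bytes: M2 = (E_a ⊕ E_b) ⊕ M1.
byte 0: 62 xor 68 = 0a
byte 1: 39 xor 65 = 5c
byte 2: b9 xor 61 = d8
byte 3: d0 xor 64 = b4
byte 4: 3b xor 65 = 5e
byte 5: ee xor 72 = 9c
byte 6: 72 xor 20 = 52
byte 7: c1 xor 74 = b5
byte 8: 13 xor 68 = 7b
byte 9: 0e xor 65 = 6b
byte 10: bb xor 20 = 9b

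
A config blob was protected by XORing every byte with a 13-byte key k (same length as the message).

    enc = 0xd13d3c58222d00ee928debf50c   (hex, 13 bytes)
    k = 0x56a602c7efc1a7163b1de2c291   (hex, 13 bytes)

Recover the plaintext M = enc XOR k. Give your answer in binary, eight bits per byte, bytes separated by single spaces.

10000111 10011011 00111110 10011111 11001101 11101100 10100111 11111000 10101001 10010000 00001001 00110111 10011101

d1 ⊕ 56 = 87
3d ⊕ a6 = 9b
3c ⊕ 02 = 3e
58 ⊕ c7 = 9f
22 ⊕ ef = cd
2d ⊕ c1 = ec
00 ⊕ a7 = a7
ee ⊕ 16 = f8
92 ⊕ 3b = a9
8d ⊕ 1d = 90
eb ⊕ e2 = 09
f5 ⊕ c2 = 37
0c ⊕ 91 = 9d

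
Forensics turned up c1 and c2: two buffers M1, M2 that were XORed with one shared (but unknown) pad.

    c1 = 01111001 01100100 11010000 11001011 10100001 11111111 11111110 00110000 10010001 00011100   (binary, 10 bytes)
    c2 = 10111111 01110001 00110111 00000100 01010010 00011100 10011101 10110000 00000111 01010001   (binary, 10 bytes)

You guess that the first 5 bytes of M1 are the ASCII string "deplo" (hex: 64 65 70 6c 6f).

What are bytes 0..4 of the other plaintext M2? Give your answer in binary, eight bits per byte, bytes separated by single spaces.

10100010 01110000 10010111 10100011 10011100

First, c1 ⊕ c2 = (M1 ⊕ K) ⊕ (M2 ⊕ K) = M1 ⊕ M2, so the key drops out. Then M2 = (M1 ⊕ M2) ⊕ M1 over the first 5 bytes.
byte 0: (79 ^ bf) ^ 64 = c6 ^ 64 = a2
byte 1: (64 ^ 71) ^ 65 = 15 ^ 65 = 70
byte 2: (d0 ^ 37) ^ 70 = e7 ^ 70 = 97
byte 3: (cb ^ 04) ^ 6c = cf ^ 6c = a3
byte 4: (a1 ^ 52) ^ 6f = f3 ^ 6f = 9c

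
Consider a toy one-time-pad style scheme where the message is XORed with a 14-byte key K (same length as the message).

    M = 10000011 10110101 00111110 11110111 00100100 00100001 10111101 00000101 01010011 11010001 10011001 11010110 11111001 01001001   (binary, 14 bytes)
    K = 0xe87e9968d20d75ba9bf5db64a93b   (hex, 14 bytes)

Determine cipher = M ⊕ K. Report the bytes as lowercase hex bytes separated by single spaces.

XOR is its own inverse, so applying the key byte-wise gives the result directly.
byte 0: 83 XOR e8 = 6b
byte 1: b5 XOR 7e = cb
byte 2: 3e XOR 99 = a7
byte 3: f7 XOR 68 = 9f
byte 4: 24 XOR d2 = f6
byte 5: 21 XOR 0d = 2c
byte 6: bd XOR 75 = c8
byte 7: 05 XOR ba = bf
byte 8: 53 XOR 9b = c8
byte 9: d1 XOR f5 = 24
byte 10: 99 XOR db = 42
byte 11: d6 XOR 64 = b2
byte 12: f9 XOR a9 = 50
byte 13: 49 XOR 3b = 72

6b cb a7 9f f6 2c c8 bf c8 24 42 b2 50 72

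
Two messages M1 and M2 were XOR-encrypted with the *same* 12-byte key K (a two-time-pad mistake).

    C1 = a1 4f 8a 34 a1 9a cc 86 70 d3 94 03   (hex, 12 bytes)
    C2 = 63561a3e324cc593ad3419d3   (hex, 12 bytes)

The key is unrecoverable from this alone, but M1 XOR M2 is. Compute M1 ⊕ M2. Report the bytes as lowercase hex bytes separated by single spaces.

c2 19 90 0a 93 d6 09 15 dd e7 8d d0

C1 ⊕ C2 = (M1 ⊕ K) ⊕ (M2 ⊕ K) = M1 ⊕ M2 — the shared key cancels under XOR.
10100001 XOR 01100011 = 11000010
01001111 XOR 01010110 = 00011001
10001010 XOR 00011010 = 10010000
00110100 XOR 00111110 = 00001010
10100001 XOR 00110010 = 10010011
10011010 XOR 01001100 = 11010110
11001100 XOR 11000101 = 00001001
10000110 XOR 10010011 = 00010101
01110000 XOR 10101101 = 11011101
11010011 XOR 00110100 = 11100111
10010100 XOR 00011001 = 10001101
00000011 XOR 11010011 = 11010000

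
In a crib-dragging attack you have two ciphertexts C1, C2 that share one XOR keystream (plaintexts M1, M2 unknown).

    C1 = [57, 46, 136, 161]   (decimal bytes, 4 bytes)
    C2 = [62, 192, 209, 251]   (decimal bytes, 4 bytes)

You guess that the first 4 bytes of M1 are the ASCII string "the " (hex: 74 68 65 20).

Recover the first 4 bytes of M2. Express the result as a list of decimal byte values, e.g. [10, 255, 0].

[115, 134, 60, 122]

First, C1 ⊕ C2 = (M1 ⊕ K) ⊕ (M2 ⊕ K) = M1 ⊕ M2, so the key drops out. Then M2 = (M1 ⊕ M2) ⊕ M1 over the first 4 bytes.
byte 0: (39 XOR 3e) XOR 74 = 07 XOR 74 = 73
byte 1: (2e XOR c0) XOR 68 = ee XOR 68 = 86
byte 2: (88 XOR d1) XOR 65 = 59 XOR 65 = 3c
byte 3: (a1 XOR fb) XOR 20 = 5a XOR 20 = 7a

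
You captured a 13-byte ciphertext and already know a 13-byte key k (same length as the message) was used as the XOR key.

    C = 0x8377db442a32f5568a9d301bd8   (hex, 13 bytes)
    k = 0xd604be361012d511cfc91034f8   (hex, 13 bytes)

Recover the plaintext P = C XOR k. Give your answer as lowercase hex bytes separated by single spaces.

XOR is its own inverse, so applying the key byte-wise gives the result directly.
83 ⊕ d6 = 55
77 ⊕ 04 = 73
db ⊕ be = 65
44 ⊕ 36 = 72
2a ⊕ 10 = 3a
32 ⊕ 12 = 20
f5 ⊕ d5 = 20
56 ⊕ 11 = 47
8a ⊕ cf = 45
9d ⊕ c9 = 54
30 ⊕ 10 = 20
1b ⊕ 34 = 2f
d8 ⊕ f8 = 20

55 73 65 72 3a 20 20 47 45 54 20 2f 20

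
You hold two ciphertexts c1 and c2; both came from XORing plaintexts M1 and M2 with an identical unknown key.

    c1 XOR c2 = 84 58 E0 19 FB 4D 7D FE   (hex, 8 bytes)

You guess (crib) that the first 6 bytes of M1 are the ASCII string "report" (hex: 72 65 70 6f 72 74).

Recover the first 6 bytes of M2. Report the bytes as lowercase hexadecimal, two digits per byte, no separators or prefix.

f63d90768939

Since c1 ⊕ c2 = M1 ⊕ M2, XORing with the guessed M1 bytes yields the corresponding M2 bytes: M2 = (c1 ⊕ c2) ⊕ M1.
84 xor 72 = f6
58 xor 65 = 3d
e0 xor 70 = 90
19 xor 6f = 76
fb xor 72 = 89
4d xor 74 = 39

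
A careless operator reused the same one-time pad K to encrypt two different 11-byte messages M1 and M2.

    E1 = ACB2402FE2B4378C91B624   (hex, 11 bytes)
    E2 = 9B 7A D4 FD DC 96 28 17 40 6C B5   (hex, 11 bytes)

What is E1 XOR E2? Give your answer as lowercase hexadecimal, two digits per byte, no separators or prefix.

E1 ⊕ E2 = (M1 ⊕ K) ⊕ (M2 ⊕ K) = M1 ⊕ M2 — the shared key cancels under XOR.
byte 0: 10101100 XOR 10011011 = 00110111
byte 1: 10110010 XOR 01111010 = 11001000
byte 2: 01000000 XOR 11010100 = 10010100
byte 3: 00101111 XOR 11111101 = 11010010
byte 4: 11100010 XOR 11011100 = 00111110
byte 5: 10110100 XOR 10010110 = 00100010
byte 6: 00110111 XOR 00101000 = 00011111
byte 7: 10001100 XOR 00010111 = 10011011
byte 8: 10010001 XOR 01000000 = 11010001
byte 9: 10110110 XOR 01101100 = 11011010
byte 10: 00100100 XOR 10110101 = 10010001

37c894d23e221f9bd1da91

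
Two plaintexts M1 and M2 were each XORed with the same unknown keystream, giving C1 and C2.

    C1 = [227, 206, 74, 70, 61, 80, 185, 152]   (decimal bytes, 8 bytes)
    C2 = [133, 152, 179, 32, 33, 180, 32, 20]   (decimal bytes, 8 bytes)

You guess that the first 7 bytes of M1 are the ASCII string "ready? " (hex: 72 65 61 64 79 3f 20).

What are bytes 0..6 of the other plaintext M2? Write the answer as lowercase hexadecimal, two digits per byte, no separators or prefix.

1433980265dbb9

First, C1 ⊕ C2 = (M1 ⊕ K) ⊕ (M2 ⊕ K) = M1 ⊕ M2, so the key drops out. Then M2 = (M1 ⊕ M2) ⊕ M1 over the first 7 bytes.
byte 0: (e3 XOR 85) XOR 72 = 66 XOR 72 = 14
byte 1: (ce XOR 98) XOR 65 = 56 XOR 65 = 33
byte 2: (4a XOR b3) XOR 61 = f9 XOR 61 = 98
byte 3: (46 XOR 20) XOR 64 = 66 XOR 64 = 02
byte 4: (3d XOR 21) XOR 79 = 1c XOR 79 = 65
byte 5: (50 XOR b4) XOR 3f = e4 XOR 3f = db
byte 6: (b9 XOR 20) XOR 20 = 99 XOR 20 = b9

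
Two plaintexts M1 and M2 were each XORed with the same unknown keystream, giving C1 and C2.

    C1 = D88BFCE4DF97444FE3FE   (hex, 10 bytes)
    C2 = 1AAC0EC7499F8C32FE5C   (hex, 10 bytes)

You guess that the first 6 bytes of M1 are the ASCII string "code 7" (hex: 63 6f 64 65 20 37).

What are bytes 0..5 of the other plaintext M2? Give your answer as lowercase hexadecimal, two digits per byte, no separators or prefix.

First, C1 ⊕ C2 = (M1 ⊕ K) ⊕ (M2 ⊕ K) = M1 ⊕ M2, so the key drops out. Then M2 = (M1 ⊕ M2) ⊕ M1 over the first 6 bytes.
byte 0: (d8 ⊕ 1a) ⊕ 63 = c2 ⊕ 63 = a1
byte 1: (8b ⊕ ac) ⊕ 6f = 27 ⊕ 6f = 48
byte 2: (fc ⊕ 0e) ⊕ 64 = f2 ⊕ 64 = 96
byte 3: (e4 ⊕ c7) ⊕ 65 = 23 ⊕ 65 = 46
byte 4: (df ⊕ 49) ⊕ 20 = 96 ⊕ 20 = b6
byte 5: (97 ⊕ 9f) ⊕ 37 = 08 ⊕ 37 = 3f

a1489646b63f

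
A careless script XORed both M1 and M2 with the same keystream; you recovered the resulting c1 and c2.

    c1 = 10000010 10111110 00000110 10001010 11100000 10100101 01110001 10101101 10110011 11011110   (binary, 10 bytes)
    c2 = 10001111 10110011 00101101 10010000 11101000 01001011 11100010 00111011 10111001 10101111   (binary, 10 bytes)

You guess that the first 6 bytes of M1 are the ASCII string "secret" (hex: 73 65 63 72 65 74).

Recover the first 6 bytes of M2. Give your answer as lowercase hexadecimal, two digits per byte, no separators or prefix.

7e6848686d9a

First, c1 ⊕ c2 = (M1 ⊕ K) ⊕ (M2 ⊕ K) = M1 ⊕ M2, so the key drops out. Then M2 = (M1 ⊕ M2) ⊕ M1 over the first 6 bytes.
byte 0: (82 ^ 8f) ^ 73 = 0d ^ 73 = 7e
byte 1: (be ^ b3) ^ 65 = 0d ^ 65 = 68
byte 2: (06 ^ 2d) ^ 63 = 2b ^ 63 = 48
byte 3: (8a ^ 90) ^ 72 = 1a ^ 72 = 68
byte 4: (e0 ^ e8) ^ 65 = 08 ^ 65 = 6d
byte 5: (a5 ^ 4b) ^ 74 = ee ^ 74 = 9a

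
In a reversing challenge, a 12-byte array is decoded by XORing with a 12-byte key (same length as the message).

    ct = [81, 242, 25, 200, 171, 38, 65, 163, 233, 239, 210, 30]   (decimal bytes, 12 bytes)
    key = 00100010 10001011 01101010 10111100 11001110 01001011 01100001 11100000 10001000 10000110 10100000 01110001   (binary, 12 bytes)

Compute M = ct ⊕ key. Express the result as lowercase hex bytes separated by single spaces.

51 ^ 22 = 73
f2 ^ 8b = 79
19 ^ 6a = 73
c8 ^ bc = 74
ab ^ ce = 65
26 ^ 4b = 6d
41 ^ 61 = 20
a3 ^ e0 = 43
e9 ^ 88 = 61
ef ^ 86 = 69
d2 ^ a0 = 72
1e ^ 71 = 6f

73 79 73 74 65 6d 20 43 61 69 72 6f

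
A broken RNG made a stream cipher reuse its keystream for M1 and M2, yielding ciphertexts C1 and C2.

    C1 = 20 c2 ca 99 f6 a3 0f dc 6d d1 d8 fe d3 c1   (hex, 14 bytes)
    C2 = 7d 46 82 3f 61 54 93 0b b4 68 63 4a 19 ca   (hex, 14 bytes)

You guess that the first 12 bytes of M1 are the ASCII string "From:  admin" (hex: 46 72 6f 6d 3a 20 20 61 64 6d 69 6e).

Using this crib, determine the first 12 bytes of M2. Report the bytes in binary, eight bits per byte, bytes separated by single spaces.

First, C1 ⊕ C2 = (M1 ⊕ K) ⊕ (M2 ⊕ K) = M1 ⊕ M2, so the key drops out. Then M2 = (M1 ⊕ M2) ⊕ M1 over the first 12 bytes.
byte 0: (20 xor 7d) xor 46 = 5d xor 46 = 1b
byte 1: (c2 xor 46) xor 72 = 84 xor 72 = f6
byte 2: (ca xor 82) xor 6f = 48 xor 6f = 27
byte 3: (99 xor 3f) xor 6d = a6 xor 6d = cb
byte 4: (f6 xor 61) xor 3a = 97 xor 3a = ad
byte 5: (a3 xor 54) xor 20 = f7 xor 20 = d7
byte 6: (0f xor 93) xor 20 = 9c xor 20 = bc
byte 7: (dc xor 0b) xor 61 = d7 xor 61 = b6
byte 8: (6d xor b4) xor 64 = d9 xor 64 = bd
byte 9: (d1 xor 68) xor 6d = b9 xor 6d = d4
byte 10: (d8 xor 63) xor 69 = bb xor 69 = d2
byte 11: (fe xor 4a) xor 6e = b4 xor 6e = da

00011011 11110110 00100111 11001011 10101101 11010111 10111100 10110110 10111101 11010100 11010010 11011010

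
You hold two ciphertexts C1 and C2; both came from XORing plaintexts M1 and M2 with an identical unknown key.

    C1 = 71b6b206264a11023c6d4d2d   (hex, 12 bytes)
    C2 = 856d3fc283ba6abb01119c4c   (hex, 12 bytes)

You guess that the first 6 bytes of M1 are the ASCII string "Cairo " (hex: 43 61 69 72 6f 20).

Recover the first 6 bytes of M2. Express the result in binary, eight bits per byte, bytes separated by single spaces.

First, C1 ⊕ C2 = (M1 ⊕ K) ⊕ (M2 ⊕ K) = M1 ⊕ M2, so the key drops out. Then M2 = (M1 ⊕ M2) ⊕ M1 over the first 6 bytes.
byte 0: (71 xor 85) xor 43 = f4 xor 43 = b7
byte 1: (b6 xor 6d) xor 61 = db xor 61 = ba
byte 2: (b2 xor 3f) xor 69 = 8d xor 69 = e4
byte 3: (06 xor c2) xor 72 = c4 xor 72 = b6
byte 4: (26 xor 83) xor 6f = a5 xor 6f = ca
byte 5: (4a xor ba) xor 20 = f0 xor 20 = d0

10110111 10111010 11100100 10110110 11001010 11010000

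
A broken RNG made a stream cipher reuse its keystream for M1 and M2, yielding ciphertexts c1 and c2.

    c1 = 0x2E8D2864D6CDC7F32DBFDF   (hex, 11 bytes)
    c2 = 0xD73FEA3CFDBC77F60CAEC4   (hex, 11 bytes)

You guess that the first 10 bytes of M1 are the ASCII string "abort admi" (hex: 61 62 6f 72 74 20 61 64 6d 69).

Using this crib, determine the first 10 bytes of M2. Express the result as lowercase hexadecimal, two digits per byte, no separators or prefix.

98d0ad2a5f51d1614c78

First, c1 ⊕ c2 = (M1 ⊕ K) ⊕ (M2 ⊕ K) = M1 ⊕ M2, so the key drops out. Then M2 = (M1 ⊕ M2) ⊕ M1 over the first 10 bytes.
byte 0: (2e XOR d7) XOR 61 = f9 XOR 61 = 98
byte 1: (8d XOR 3f) XOR 62 = b2 XOR 62 = d0
byte 2: (28 XOR ea) XOR 6f = c2 XOR 6f = ad
byte 3: (64 XOR 3c) XOR 72 = 58 XOR 72 = 2a
byte 4: (d6 XOR fd) XOR 74 = 2b XOR 74 = 5f
byte 5: (cd XOR bc) XOR 20 = 71 XOR 20 = 51
byte 6: (c7 XOR 77) XOR 61 = b0 XOR 61 = d1
byte 7: (f3 XOR f6) XOR 64 = 05 XOR 64 = 61
byte 8: (2d XOR 0c) XOR 6d = 21 XOR 6d = 4c
byte 9: (bf XOR ae) XOR 69 = 11 XOR 69 = 78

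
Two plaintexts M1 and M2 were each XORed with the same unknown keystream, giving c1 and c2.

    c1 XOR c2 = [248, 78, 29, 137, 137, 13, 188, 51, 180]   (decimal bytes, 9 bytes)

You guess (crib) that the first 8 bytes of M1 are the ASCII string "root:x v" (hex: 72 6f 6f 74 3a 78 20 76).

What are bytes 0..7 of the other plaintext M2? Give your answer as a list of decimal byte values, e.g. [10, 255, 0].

[138, 33, 114, 253, 179, 117, 156, 69]

Since c1 ⊕ c2 = M1 ⊕ M2, XORing with the guessed M1 bytes yields the corresponding M2 bytes: M2 = (c1 ⊕ c2) ⊕ M1.
f8 XOR 72 = 8a
4e XOR 6f = 21
1d XOR 6f = 72
89 XOR 74 = fd
89 XOR 3a = b3
0d XOR 78 = 75
bc XOR 20 = 9c
33 XOR 76 = 45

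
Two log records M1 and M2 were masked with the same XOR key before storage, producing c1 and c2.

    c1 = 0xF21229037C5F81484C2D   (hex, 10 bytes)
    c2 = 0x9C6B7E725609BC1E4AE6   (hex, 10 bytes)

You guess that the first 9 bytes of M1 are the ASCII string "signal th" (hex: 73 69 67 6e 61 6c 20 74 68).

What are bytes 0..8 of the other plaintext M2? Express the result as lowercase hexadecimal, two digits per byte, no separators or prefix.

First, c1 ⊕ c2 = (M1 ⊕ K) ⊕ (M2 ⊕ K) = M1 ⊕ M2, so the key drops out. Then M2 = (M1 ⊕ M2) ⊕ M1 over the first 9 bytes.
byte 0: (f2 ⊕ 9c) ⊕ 73 = 6e ⊕ 73 = 1d
byte 1: (12 ⊕ 6b) ⊕ 69 = 79 ⊕ 69 = 10
byte 2: (29 ⊕ 7e) ⊕ 67 = 57 ⊕ 67 = 30
byte 3: (03 ⊕ 72) ⊕ 6e = 71 ⊕ 6e = 1f
byte 4: (7c ⊕ 56) ⊕ 61 = 2a ⊕ 61 = 4b
byte 5: (5f ⊕ 09) ⊕ 6c = 56 ⊕ 6c = 3a
byte 6: (81 ⊕ bc) ⊕ 20 = 3d ⊕ 20 = 1d
byte 7: (48 ⊕ 1e) ⊕ 74 = 56 ⊕ 74 = 22
byte 8: (4c ⊕ 4a) ⊕ 68 = 06 ⊕ 68 = 6e

1d10301f4b3a1d226e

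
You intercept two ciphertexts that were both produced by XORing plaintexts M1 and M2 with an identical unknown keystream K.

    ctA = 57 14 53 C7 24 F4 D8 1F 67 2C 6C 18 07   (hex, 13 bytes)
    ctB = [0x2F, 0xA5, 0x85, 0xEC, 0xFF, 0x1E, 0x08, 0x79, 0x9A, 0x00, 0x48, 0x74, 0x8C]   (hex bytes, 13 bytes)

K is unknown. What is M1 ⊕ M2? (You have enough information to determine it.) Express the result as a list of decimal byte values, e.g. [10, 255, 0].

[120, 177, 214, 43, 219, 234, 208, 102, 253, 44, 36, 108, 139]

ctA ⊕ ctB = (M1 ⊕ K) ⊕ (M2 ⊕ K) = M1 ⊕ M2 — the shared key cancels under XOR.
 87 ⊕  47 = 120
 20 ⊕ 165 = 177
 83 ⊕ 133 = 214
199 ⊕ 236 =  43
 36 ⊕ 255 = 219
244 ⊕  30 = 234
216 ⊕   8 = 208
 31 ⊕ 121 = 102
103 ⊕ 154 = 253
 44 ⊕   0 =  44
108 ⊕  72 =  36
 24 ⊕ 116 = 108
  7 ⊕ 140 = 139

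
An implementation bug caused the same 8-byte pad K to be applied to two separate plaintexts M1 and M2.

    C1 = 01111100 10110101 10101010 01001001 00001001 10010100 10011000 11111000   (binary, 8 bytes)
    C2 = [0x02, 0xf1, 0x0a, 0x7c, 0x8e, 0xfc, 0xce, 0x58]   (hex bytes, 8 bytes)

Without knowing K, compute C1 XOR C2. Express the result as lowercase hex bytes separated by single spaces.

C1 ⊕ C2 = (M1 ⊕ K) ⊕ (M2 ⊕ K) = M1 ⊕ M2 — the shared key cancels under XOR.
124 ^   2 = 126
181 ^ 241 =  68
170 ^  10 = 160
 73 ^ 124 =  53
  9 ^ 142 = 135
148 ^ 252 = 104
152 ^ 206 =  86
248 ^  88 = 160

7e 44 a0 35 87 68 56 a0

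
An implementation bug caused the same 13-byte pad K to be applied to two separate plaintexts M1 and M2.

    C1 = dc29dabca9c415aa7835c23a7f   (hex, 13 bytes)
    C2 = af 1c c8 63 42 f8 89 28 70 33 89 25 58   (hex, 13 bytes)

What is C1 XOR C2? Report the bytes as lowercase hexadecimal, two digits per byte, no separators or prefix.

C1 ⊕ C2 = (M1 ⊕ K) ⊕ (M2 ⊕ K) = M1 ⊕ M2 — the shared key cancels under XOR.
byte 0: dc xor af = 73
byte 1: 29 xor 1c = 35
byte 2: da xor c8 = 12
byte 3: bc xor 63 = df
byte 4: a9 xor 42 = eb
byte 5: c4 xor f8 = 3c
byte 6: 15 xor 89 = 9c
byte 7: aa xor 28 = 82
byte 8: 78 xor 70 = 08
byte 9: 35 xor 33 = 06
byte 10: c2 xor 89 = 4b
byte 11: 3a xor 25 = 1f
byte 12: 7f xor 58 = 27

733512dfeb3c9c8208064b1f27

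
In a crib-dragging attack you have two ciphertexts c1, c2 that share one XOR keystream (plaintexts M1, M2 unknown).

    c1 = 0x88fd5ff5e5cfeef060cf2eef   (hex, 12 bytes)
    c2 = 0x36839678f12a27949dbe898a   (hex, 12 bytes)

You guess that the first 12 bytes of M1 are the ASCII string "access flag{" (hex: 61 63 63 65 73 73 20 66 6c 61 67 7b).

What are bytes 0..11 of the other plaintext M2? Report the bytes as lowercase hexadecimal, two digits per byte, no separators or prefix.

df1daae86796e9029110c01e

First, c1 ⊕ c2 = (M1 ⊕ K) ⊕ (M2 ⊕ K) = M1 ⊕ M2, so the key drops out. Then M2 = (M1 ⊕ M2) ⊕ M1 over the first 12 bytes.
byte 0: (88 ⊕ 36) ⊕ 61 = be ⊕ 61 = df
byte 1: (fd ⊕ 83) ⊕ 63 = 7e ⊕ 63 = 1d
byte 2: (5f ⊕ 96) ⊕ 63 = c9 ⊕ 63 = aa
byte 3: (f5 ⊕ 78) ⊕ 65 = 8d ⊕ 65 = e8
byte 4: (e5 ⊕ f1) ⊕ 73 = 14 ⊕ 73 = 67
byte 5: (cf ⊕ 2a) ⊕ 73 = e5 ⊕ 73 = 96
byte 6: (ee ⊕ 27) ⊕ 20 = c9 ⊕ 20 = e9
byte 7: (f0 ⊕ 94) ⊕ 66 = 64 ⊕ 66 = 02
byte 8: (60 ⊕ 9d) ⊕ 6c = fd ⊕ 6c = 91
byte 9: (cf ⊕ be) ⊕ 61 = 71 ⊕ 61 = 10
byte 10: (2e ⊕ 89) ⊕ 67 = a7 ⊕ 67 = c0
byte 11: (ef ⊕ 8a) ⊕ 7b = 65 ⊕ 7b = 1e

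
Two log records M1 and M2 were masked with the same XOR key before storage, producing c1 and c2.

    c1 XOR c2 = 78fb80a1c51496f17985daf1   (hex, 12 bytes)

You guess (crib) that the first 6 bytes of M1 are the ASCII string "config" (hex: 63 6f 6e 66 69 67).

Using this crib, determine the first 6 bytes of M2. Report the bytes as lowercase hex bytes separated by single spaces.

1b 94 ee c7 ac 73

Since c1 ⊕ c2 = M1 ⊕ M2, XORing with the guessed M1 bytes yields the corresponding M2 bytes: M2 = (c1 ⊕ c2) ⊕ M1.
78 ⊕ 63 = 1b
fb ⊕ 6f = 94
80 ⊕ 6e = ee
a1 ⊕ 66 = c7
c5 ⊕ 69 = ac
14 ⊕ 67 = 73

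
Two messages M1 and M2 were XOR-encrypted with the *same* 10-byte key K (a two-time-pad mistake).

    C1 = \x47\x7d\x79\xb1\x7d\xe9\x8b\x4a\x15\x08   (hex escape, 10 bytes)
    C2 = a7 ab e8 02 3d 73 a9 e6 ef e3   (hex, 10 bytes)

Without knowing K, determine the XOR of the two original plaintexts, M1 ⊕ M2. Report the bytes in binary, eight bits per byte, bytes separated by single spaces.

11100000 11010110 10010001 10110011 01000000 10011010 00100010 10101100 11111010 11101011

C1 ⊕ C2 = (M1 ⊕ K) ⊕ (M2 ⊕ K) = M1 ⊕ M2 — the shared key cancels under XOR.
byte 0: 47 XOR a7 = e0
byte 1: 7d XOR ab = d6
byte 2: 79 XOR e8 = 91
byte 3: b1 XOR 02 = b3
byte 4: 7d XOR 3d = 40
byte 5: e9 XOR 73 = 9a
byte 6: 8b XOR a9 = 22
byte 7: 4a XOR e6 = ac
byte 8: 15 XOR ef = fa
byte 9: 08 XOR e3 = eb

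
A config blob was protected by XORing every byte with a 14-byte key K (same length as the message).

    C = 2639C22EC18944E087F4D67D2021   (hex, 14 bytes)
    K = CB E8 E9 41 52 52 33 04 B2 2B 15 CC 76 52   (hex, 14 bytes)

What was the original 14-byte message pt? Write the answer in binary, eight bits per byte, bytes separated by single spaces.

00100110 ^ 11001011 = 11101101
00111001 ^ 11101000 = 11010001
11000010 ^ 11101001 = 00101011
00101110 ^ 01000001 = 01101111
11000001 ^ 01010010 = 10010011
10001001 ^ 01010010 = 11011011
01000100 ^ 00110011 = 01110111
11100000 ^ 00000100 = 11100100
10000111 ^ 10110010 = 00110101
11110100 ^ 00101011 = 11011111
11010110 ^ 00010101 = 11000011
01111101 ^ 11001100 = 10110001
00100000 ^ 01110110 = 01010110
00100001 ^ 01010010 = 01110011

11101101 11010001 00101011 01101111 10010011 11011011 01110111 11100100 00110101 11011111 11000011 10110001 01010110 01110011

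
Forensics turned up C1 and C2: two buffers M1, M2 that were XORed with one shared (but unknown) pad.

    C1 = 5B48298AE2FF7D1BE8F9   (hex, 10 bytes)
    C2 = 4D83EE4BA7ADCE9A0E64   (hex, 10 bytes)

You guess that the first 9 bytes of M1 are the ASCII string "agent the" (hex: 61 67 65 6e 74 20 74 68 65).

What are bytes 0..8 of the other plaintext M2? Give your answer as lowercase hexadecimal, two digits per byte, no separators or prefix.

First, C1 ⊕ C2 = (M1 ⊕ K) ⊕ (M2 ⊕ K) = M1 ⊕ M2, so the key drops out. Then M2 = (M1 ⊕ M2) ⊕ M1 over the first 9 bytes.
byte 0: (5b ^ 4d) ^ 61 = 16 ^ 61 = 77
byte 1: (48 ^ 83) ^ 67 = cb ^ 67 = ac
byte 2: (29 ^ ee) ^ 65 = c7 ^ 65 = a2
byte 3: (8a ^ 4b) ^ 6e = c1 ^ 6e = af
byte 4: (e2 ^ a7) ^ 74 = 45 ^ 74 = 31
byte 5: (ff ^ ad) ^ 20 = 52 ^ 20 = 72
byte 6: (7d ^ ce) ^ 74 = b3 ^ 74 = c7
byte 7: (1b ^ 9a) ^ 68 = 81 ^ 68 = e9
byte 8: (e8 ^ 0e) ^ 65 = e6 ^ 65 = 83

77aca2af3172c7e983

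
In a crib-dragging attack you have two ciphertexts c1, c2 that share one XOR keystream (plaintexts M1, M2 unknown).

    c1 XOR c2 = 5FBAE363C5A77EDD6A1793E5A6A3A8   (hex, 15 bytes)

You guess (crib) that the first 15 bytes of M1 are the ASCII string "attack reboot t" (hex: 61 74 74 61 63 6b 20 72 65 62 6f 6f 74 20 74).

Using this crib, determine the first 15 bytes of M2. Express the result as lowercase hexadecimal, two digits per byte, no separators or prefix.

Since c1 ⊕ c2 = M1 ⊕ M2, XORing with the guessed M1 bytes yields the corresponding M2 bytes: M2 = (c1 ⊕ c2) ⊕ M1.
byte 0: 5f ⊕ 61 = 3e
byte 1: ba ⊕ 74 = ce
byte 2: e3 ⊕ 74 = 97
byte 3: 63 ⊕ 61 = 02
byte 4: c5 ⊕ 63 = a6
byte 5: a7 ⊕ 6b = cc
byte 6: 7e ⊕ 20 = 5e
byte 7: dd ⊕ 72 = af
byte 8: 6a ⊕ 65 = 0f
byte 9: 17 ⊕ 62 = 75
byte 10: 93 ⊕ 6f = fc
byte 11: e5 ⊕ 6f = 8a
byte 12: a6 ⊕ 74 = d2
byte 13: a3 ⊕ 20 = 83
byte 14: a8 ⊕ 74 = dc

3ece9702a6cc5eaf0f75fc8ad283dc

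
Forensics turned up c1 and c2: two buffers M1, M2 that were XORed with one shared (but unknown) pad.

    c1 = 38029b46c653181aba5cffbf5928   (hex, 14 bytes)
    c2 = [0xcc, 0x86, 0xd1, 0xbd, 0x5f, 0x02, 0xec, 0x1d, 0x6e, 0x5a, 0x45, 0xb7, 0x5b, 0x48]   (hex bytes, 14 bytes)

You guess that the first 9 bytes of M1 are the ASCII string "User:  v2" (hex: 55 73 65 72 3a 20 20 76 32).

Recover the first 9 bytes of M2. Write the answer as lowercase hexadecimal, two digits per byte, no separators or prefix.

First, c1 ⊕ c2 = (M1 ⊕ K) ⊕ (M2 ⊕ K) = M1 ⊕ M2, so the key drops out. Then M2 = (M1 ⊕ M2) ⊕ M1 over the first 9 bytes.
byte 0: (38 xor cc) xor 55 = f4 xor 55 = a1
byte 1: (02 xor 86) xor 73 = 84 xor 73 = f7
byte 2: (9b xor d1) xor 65 = 4a xor 65 = 2f
byte 3: (46 xor bd) xor 72 = fb xor 72 = 89
byte 4: (c6 xor 5f) xor 3a = 99 xor 3a = a3
byte 5: (53 xor 02) xor 20 = 51 xor 20 = 71
byte 6: (18 xor ec) xor 20 = f4 xor 20 = d4
byte 7: (1a xor 1d) xor 76 = 07 xor 76 = 71
byte 8: (ba xor 6e) xor 32 = d4 xor 32 = e6

a1f72f89a371d471e6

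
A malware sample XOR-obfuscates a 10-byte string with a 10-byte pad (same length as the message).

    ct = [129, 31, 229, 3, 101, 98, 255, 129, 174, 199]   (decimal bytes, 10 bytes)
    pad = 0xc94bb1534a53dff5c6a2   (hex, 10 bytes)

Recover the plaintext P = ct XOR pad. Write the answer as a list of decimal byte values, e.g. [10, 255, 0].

[72, 84, 84, 80, 47, 49, 32, 116, 104, 101]

XOR is its own inverse, so applying the key byte-wise gives the result directly.
81 XOR c9 = 48
1f XOR 4b = 54
e5 XOR b1 = 54
03 XOR 53 = 50
65 XOR 4a = 2f
62 XOR 53 = 31
ff XOR df = 20
81 XOR f5 = 74
ae XOR c6 = 68
c7 XOR a2 = 65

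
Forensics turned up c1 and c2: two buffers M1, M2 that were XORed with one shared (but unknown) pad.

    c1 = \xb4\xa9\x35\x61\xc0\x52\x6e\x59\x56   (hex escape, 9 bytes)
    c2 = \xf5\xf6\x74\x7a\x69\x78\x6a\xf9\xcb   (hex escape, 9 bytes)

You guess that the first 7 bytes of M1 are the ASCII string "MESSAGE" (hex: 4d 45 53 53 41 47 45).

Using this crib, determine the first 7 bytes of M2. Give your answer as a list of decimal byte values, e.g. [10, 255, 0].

First, c1 ⊕ c2 = (M1 ⊕ K) ⊕ (M2 ⊕ K) = M1 ⊕ M2, so the key drops out. Then M2 = (M1 ⊕ M2) ⊕ M1 over the first 7 bytes.
byte 0: (b4 xor f5) xor 4d = 41 xor 4d = 0c
byte 1: (a9 xor f6) xor 45 = 5f xor 45 = 1a
byte 2: (35 xor 74) xor 53 = 41 xor 53 = 12
byte 3: (61 xor 7a) xor 53 = 1b xor 53 = 48
byte 4: (c0 xor 69) xor 41 = a9 xor 41 = e8
byte 5: (52 xor 78) xor 47 = 2a xor 47 = 6d
byte 6: (6e xor 6a) xor 45 = 04 xor 45 = 41

[12, 26, 18, 72, 232, 109, 65]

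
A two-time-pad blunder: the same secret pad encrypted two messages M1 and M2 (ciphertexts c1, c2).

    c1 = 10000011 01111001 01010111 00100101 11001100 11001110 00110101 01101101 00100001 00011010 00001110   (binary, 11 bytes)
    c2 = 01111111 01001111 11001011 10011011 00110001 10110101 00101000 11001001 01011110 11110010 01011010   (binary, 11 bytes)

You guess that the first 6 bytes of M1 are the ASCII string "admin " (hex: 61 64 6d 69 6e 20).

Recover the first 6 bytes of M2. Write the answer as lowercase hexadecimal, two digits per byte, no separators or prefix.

First, c1 ⊕ c2 = (M1 ⊕ K) ⊕ (M2 ⊕ K) = M1 ⊕ M2, so the key drops out. Then M2 = (M1 ⊕ M2) ⊕ M1 over the first 6 bytes.
byte 0: (83 ⊕ 7f) ⊕ 61 = fc ⊕ 61 = 9d
byte 1: (79 ⊕ 4f) ⊕ 64 = 36 ⊕ 64 = 52
byte 2: (57 ⊕ cb) ⊕ 6d = 9c ⊕ 6d = f1
byte 3: (25 ⊕ 9b) ⊕ 69 = be ⊕ 69 = d7
byte 4: (cc ⊕ 31) ⊕ 6e = fd ⊕ 6e = 93
byte 5: (ce ⊕ b5) ⊕ 20 = 7b ⊕ 20 = 5b

9d52f1d7935b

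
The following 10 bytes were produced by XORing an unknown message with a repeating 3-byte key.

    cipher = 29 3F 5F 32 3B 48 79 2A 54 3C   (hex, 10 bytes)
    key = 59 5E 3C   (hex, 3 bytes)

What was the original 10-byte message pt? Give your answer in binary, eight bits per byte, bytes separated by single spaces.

The 3-byte key repeats, so the effective keystream is 59 5e 3c 59 5e 3c 59 5e 3c 59.
byte 0: 29 ^ 59 = 70
byte 1: 3f ^ 5e = 61
byte 2: 5f ^ 3c = 63
byte 3: 32 ^ 59 = 6b
byte 4: 3b ^ 5e = 65
byte 5: 48 ^ 3c = 74
byte 6: 79 ^ 59 = 20
byte 7: 2a ^ 5e = 74
byte 8: 54 ^ 3c = 68
byte 9: 3c ^ 59 = 65

01110000 01100001 01100011 01101011 01100101 01110100 00100000 01110100 01101000 01100101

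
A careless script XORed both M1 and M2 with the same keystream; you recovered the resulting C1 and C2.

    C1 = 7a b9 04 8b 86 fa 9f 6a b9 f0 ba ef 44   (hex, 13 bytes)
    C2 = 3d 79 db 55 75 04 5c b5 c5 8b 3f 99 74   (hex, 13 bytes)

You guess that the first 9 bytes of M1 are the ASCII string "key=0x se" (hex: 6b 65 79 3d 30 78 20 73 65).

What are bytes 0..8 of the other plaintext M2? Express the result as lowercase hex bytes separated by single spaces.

2c a5 a6 e3 c3 86 e3 ac 19

First, C1 ⊕ C2 = (M1 ⊕ K) ⊕ (M2 ⊕ K) = M1 ⊕ M2, so the key drops out. Then M2 = (M1 ⊕ M2) ⊕ M1 over the first 9 bytes.
byte 0: (7a ⊕ 3d) ⊕ 6b = 47 ⊕ 6b = 2c
byte 1: (b9 ⊕ 79) ⊕ 65 = c0 ⊕ 65 = a5
byte 2: (04 ⊕ db) ⊕ 79 = df ⊕ 79 = a6
byte 3: (8b ⊕ 55) ⊕ 3d = de ⊕ 3d = e3
byte 4: (86 ⊕ 75) ⊕ 30 = f3 ⊕ 30 = c3
byte 5: (fa ⊕ 04) ⊕ 78 = fe ⊕ 78 = 86
byte 6: (9f ⊕ 5c) ⊕ 20 = c3 ⊕ 20 = e3
byte 7: (6a ⊕ b5) ⊕ 73 = df ⊕ 73 = ac
byte 8: (b9 ⊕ c5) ⊕ 65 = 7c ⊕ 65 = 19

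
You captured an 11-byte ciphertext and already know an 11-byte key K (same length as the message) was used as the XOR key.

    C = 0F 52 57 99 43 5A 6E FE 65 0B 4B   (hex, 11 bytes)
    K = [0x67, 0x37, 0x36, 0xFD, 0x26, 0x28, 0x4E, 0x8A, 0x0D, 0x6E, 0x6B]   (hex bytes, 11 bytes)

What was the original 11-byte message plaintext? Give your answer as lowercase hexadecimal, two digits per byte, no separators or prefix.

6865616465722074686520

XOR is its own inverse, so applying the key byte-wise gives the result directly.
00001111 XOR 01100111 = 01101000
01010010 XOR 00110111 = 01100101
01010111 XOR 00110110 = 01100001
10011001 XOR 11111101 = 01100100
01000011 XOR 00100110 = 01100101
01011010 XOR 00101000 = 01110010
01101110 XOR 01001110 = 00100000
11111110 XOR 10001010 = 01110100
01100101 XOR 00001101 = 01101000
00001011 XOR 01101110 = 01100101
01001011 XOR 01101011 = 00100000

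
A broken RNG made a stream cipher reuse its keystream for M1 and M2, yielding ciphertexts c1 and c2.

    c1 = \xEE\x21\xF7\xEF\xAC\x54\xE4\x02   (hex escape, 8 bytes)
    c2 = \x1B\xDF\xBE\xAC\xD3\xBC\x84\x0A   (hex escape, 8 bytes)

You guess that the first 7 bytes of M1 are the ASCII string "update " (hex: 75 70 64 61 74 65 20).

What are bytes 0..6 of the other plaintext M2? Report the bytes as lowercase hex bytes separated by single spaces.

First, c1 ⊕ c2 = (M1 ⊕ K) ⊕ (M2 ⊕ K) = M1 ⊕ M2, so the key drops out. Then M2 = (M1 ⊕ M2) ⊕ M1 over the first 7 bytes.
byte 0: (ee ⊕ 1b) ⊕ 75 = f5 ⊕ 75 = 80
byte 1: (21 ⊕ df) ⊕ 70 = fe ⊕ 70 = 8e
byte 2: (f7 ⊕ be) ⊕ 64 = 49 ⊕ 64 = 2d
byte 3: (ef ⊕ ac) ⊕ 61 = 43 ⊕ 61 = 22
byte 4: (ac ⊕ d3) ⊕ 74 = 7f ⊕ 74 = 0b
byte 5: (54 ⊕ bc) ⊕ 65 = e8 ⊕ 65 = 8d
byte 6: (e4 ⊕ 84) ⊕ 20 = 60 ⊕ 20 = 40

80 8e 2d 22 0b 8d 40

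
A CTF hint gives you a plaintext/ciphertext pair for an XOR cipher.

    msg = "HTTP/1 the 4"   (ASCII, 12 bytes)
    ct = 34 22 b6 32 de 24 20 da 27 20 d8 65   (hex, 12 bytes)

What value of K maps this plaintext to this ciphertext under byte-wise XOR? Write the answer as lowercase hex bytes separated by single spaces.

Since ct = msg ⊕ K, XORing both sides with msg gives K = msg ⊕ ct.
byte 0: 48 xor 34 = 7c
byte 1: 54 xor 22 = 76
byte 2: 54 xor b6 = e2
byte 3: 50 xor 32 = 62
byte 4: 2f xor de = f1
byte 5: 31 xor 24 = 15
byte 6: 20 xor 20 = 00
byte 7: 74 xor da = ae
byte 8: 68 xor 27 = 4f
byte 9: 65 xor 20 = 45
byte 10: 20 xor d8 = f8
byte 11: 34 xor 65 = 51

7c 76 e2 62 f1 15 00 ae 4f 45 f8 51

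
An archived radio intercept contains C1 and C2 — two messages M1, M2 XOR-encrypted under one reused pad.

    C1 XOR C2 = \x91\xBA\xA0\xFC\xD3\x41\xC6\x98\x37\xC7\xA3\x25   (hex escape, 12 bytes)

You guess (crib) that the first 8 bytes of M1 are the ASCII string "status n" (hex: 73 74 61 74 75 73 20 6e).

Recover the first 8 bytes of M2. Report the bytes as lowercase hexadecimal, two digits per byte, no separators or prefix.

e2cec188a632e6f6

Since C1 ⊕ C2 = M1 ⊕ M2, XORing with the guessed M1 bytes yields the corresponding M2 bytes: M2 = (C1 ⊕ C2) ⊕ M1.
byte 0: 10010001 ^ 01110011 = 11100010
byte 1: 10111010 ^ 01110100 = 11001110
byte 2: 10100000 ^ 01100001 = 11000001
byte 3: 11111100 ^ 01110100 = 10001000
byte 4: 11010011 ^ 01110101 = 10100110
byte 5: 01000001 ^ 01110011 = 00110010
byte 6: 11000110 ^ 00100000 = 11100110
byte 7: 10011000 ^ 01101110 = 11110110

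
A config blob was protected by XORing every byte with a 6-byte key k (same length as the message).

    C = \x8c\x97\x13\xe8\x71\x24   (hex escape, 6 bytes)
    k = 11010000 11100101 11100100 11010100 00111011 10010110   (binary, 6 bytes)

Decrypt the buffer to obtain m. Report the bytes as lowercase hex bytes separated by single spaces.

XOR is its own inverse, so applying the key byte-wise gives the result directly.
byte 0: 8c XOR d0 = 5c
byte 1: 97 XOR e5 = 72
byte 2: 13 XOR e4 = f7
byte 3: e8 XOR d4 = 3c
byte 4: 71 XOR 3b = 4a
byte 5: 24 XOR 96 = b2

5c 72 f7 3c 4a b2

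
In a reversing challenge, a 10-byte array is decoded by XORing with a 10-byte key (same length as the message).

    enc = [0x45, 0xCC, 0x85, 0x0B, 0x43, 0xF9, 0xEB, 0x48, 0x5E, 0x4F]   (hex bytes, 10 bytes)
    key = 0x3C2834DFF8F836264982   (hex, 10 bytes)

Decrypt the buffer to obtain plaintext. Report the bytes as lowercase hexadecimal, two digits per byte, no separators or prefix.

45 ⊕ 3c = 79
cc ⊕ 28 = e4
85 ⊕ 34 = b1
0b ⊕ df = d4
43 ⊕ f8 = bb
f9 ⊕ f8 = 01
eb ⊕ 36 = dd
48 ⊕ 26 = 6e
5e ⊕ 49 = 17
4f ⊕ 82 = cd

79e4b1d4bb01dd6e17cd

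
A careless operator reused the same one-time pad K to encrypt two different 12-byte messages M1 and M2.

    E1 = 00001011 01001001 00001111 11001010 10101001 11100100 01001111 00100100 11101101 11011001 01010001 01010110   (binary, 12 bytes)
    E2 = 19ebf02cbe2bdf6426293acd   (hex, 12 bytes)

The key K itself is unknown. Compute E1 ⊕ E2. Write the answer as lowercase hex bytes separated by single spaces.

12 a2 ff e6 17 cf 90 40 cb f0 6b 9b

E1 ⊕ E2 = (M1 ⊕ K) ⊕ (M2 ⊕ K) = M1 ⊕ M2 — the shared key cancels under XOR.
0b XOR 19 = 12
49 XOR eb = a2
0f XOR f0 = ff
ca XOR 2c = e6
a9 XOR be = 17
e4 XOR 2b = cf
4f XOR df = 90
24 XOR 64 = 40
ed XOR 26 = cb
d9 XOR 29 = f0
51 XOR 3a = 6b
56 XOR cd = 9b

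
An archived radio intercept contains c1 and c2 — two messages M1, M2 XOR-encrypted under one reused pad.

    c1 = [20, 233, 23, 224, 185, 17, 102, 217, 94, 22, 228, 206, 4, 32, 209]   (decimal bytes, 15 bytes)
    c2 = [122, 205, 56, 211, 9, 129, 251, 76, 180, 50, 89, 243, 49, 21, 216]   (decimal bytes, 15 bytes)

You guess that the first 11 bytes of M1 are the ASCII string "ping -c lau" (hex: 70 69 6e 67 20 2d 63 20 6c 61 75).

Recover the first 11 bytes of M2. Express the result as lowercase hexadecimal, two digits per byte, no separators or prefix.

1e4d415490bdfeb58645c8

First, c1 ⊕ c2 = (M1 ⊕ K) ⊕ (M2 ⊕ K) = M1 ⊕ M2, so the key drops out. Then M2 = (M1 ⊕ M2) ⊕ M1 over the first 11 bytes.
byte 0: (14 xor 7a) xor 70 = 6e xor 70 = 1e
byte 1: (e9 xor cd) xor 69 = 24 xor 69 = 4d
byte 2: (17 xor 38) xor 6e = 2f xor 6e = 41
byte 3: (e0 xor d3) xor 67 = 33 xor 67 = 54
byte 4: (b9 xor 09) xor 20 = b0 xor 20 = 90
byte 5: (11 xor 81) xor 2d = 90 xor 2d = bd
byte 6: (66 xor fb) xor 63 = 9d xor 63 = fe
byte 7: (d9 xor 4c) xor 20 = 95 xor 20 = b5
byte 8: (5e xor b4) xor 6c = ea xor 6c = 86
byte 9: (16 xor 32) xor 61 = 24 xor 61 = 45
byte 10: (e4 xor 59) xor 75 = bd xor 75 = c8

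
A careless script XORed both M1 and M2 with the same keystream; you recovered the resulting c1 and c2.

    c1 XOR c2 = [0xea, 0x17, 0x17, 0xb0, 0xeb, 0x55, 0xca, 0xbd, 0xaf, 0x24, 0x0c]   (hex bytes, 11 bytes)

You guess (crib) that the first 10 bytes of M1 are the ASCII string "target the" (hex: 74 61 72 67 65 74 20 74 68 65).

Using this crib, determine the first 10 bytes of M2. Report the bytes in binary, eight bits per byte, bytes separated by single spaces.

10011110 01110110 01100101 11010111 10001110 00100001 11101010 11001001 11000111 01000001

Since c1 ⊕ c2 = M1 ⊕ M2, XORing with the guessed M1 bytes yields the corresponding M2 bytes: M2 = (c1 ⊕ c2) ⊕ M1.
ea ⊕ 74 = 9e
17 ⊕ 61 = 76
17 ⊕ 72 = 65
b0 ⊕ 67 = d7
eb ⊕ 65 = 8e
55 ⊕ 74 = 21
ca ⊕ 20 = ea
bd ⊕ 74 = c9
af ⊕ 68 = c7
24 ⊕ 65 = 41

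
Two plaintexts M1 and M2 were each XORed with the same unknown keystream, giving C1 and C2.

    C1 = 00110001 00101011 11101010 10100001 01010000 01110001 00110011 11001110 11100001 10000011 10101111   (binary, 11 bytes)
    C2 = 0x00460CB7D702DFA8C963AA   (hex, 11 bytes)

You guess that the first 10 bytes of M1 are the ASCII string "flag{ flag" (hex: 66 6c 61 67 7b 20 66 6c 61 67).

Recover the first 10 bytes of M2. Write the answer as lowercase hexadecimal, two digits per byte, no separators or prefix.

57018771fc538a0a4987

First, C1 ⊕ C2 = (M1 ⊕ K) ⊕ (M2 ⊕ K) = M1 ⊕ M2, so the key drops out. Then M2 = (M1 ⊕ M2) ⊕ M1 over the first 10 bytes.
byte 0: (31 ⊕ 00) ⊕ 66 = 31 ⊕ 66 = 57
byte 1: (2b ⊕ 46) ⊕ 6c = 6d ⊕ 6c = 01
byte 2: (ea ⊕ 0c) ⊕ 61 = e6 ⊕ 61 = 87
byte 3: (a1 ⊕ b7) ⊕ 67 = 16 ⊕ 67 = 71
byte 4: (50 ⊕ d7) ⊕ 7b = 87 ⊕ 7b = fc
byte 5: (71 ⊕ 02) ⊕ 20 = 73 ⊕ 20 = 53
byte 6: (33 ⊕ df) ⊕ 66 = ec ⊕ 66 = 8a
byte 7: (ce ⊕ a8) ⊕ 6c = 66 ⊕ 6c = 0a
byte 8: (e1 ⊕ c9) ⊕ 61 = 28 ⊕ 61 = 49
byte 9: (83 ⊕ 63) ⊕ 67 = e0 ⊕ 67 = 87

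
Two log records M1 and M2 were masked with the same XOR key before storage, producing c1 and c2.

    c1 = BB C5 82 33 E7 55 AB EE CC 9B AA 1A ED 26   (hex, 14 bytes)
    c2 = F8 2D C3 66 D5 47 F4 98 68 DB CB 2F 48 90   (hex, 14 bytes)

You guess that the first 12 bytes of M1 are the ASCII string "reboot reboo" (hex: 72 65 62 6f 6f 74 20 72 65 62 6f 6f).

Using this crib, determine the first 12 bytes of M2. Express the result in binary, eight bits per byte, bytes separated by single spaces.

00110001 10001101 00100011 00111010 01011101 01100110 01111111 00000100 11000001 00100010 00001110 01011010

First, c1 ⊕ c2 = (M1 ⊕ K) ⊕ (M2 ⊕ K) = M1 ⊕ M2, so the key drops out. Then M2 = (M1 ⊕ M2) ⊕ M1 over the first 12 bytes.
byte 0: (bb xor f8) xor 72 = 43 xor 72 = 31
byte 1: (c5 xor 2d) xor 65 = e8 xor 65 = 8d
byte 2: (82 xor c3) xor 62 = 41 xor 62 = 23
byte 3: (33 xor 66) xor 6f = 55 xor 6f = 3a
byte 4: (e7 xor d5) xor 6f = 32 xor 6f = 5d
byte 5: (55 xor 47) xor 74 = 12 xor 74 = 66
byte 6: (ab xor f4) xor 20 = 5f xor 20 = 7f
byte 7: (ee xor 98) xor 72 = 76 xor 72 = 04
byte 8: (cc xor 68) xor 65 = a4 xor 65 = c1
byte 9: (9b xor db) xor 62 = 40 xor 62 = 22
byte 10: (aa xor cb) xor 6f = 61 xor 6f = 0e
byte 11: (1a xor 2f) xor 6f = 35 xor 6f = 5a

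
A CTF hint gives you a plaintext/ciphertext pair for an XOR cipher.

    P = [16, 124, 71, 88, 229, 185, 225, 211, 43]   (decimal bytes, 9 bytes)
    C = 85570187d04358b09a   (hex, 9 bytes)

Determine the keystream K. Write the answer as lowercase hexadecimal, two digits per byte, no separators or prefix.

952b46df35fab963b1

Since C = P ⊕ K, XORing both sides with P gives K = P ⊕ C.
byte 0:  16 ^ 133 = 149
byte 1: 124 ^  87 =  43
byte 2:  71 ^   1 =  70
byte 3:  88 ^ 135 = 223
byte 4: 229 ^ 208 =  53
byte 5: 185 ^  67 = 250
byte 6: 225 ^  88 = 185
byte 7: 211 ^ 176 =  99
byte 8:  43 ^ 154 = 177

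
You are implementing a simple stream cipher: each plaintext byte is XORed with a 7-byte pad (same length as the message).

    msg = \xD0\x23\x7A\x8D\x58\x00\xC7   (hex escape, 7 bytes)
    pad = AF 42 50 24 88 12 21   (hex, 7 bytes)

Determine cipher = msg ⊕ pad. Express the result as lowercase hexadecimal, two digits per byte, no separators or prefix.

XOR is its own inverse, so applying the key byte-wise gives the result directly.
208 ^ 175 = 127
 35 ^  66 =  97
122 ^  80 =  42
141 ^  36 = 169
 88 ^ 136 = 208
  0 ^  18 =  18
199 ^  33 = 230

7f612aa9d012e6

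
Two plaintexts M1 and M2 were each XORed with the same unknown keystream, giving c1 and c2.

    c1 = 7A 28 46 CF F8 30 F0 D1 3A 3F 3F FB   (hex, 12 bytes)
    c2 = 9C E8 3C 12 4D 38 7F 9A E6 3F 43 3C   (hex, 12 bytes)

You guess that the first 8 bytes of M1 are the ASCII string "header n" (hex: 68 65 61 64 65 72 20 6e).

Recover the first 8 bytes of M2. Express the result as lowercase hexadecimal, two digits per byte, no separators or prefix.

8ea51bb9d07aaf25

First, c1 ⊕ c2 = (M1 ⊕ K) ⊕ (M2 ⊕ K) = M1 ⊕ M2, so the key drops out. Then M2 = (M1 ⊕ M2) ⊕ M1 over the first 8 bytes.
byte 0: (7a ⊕ 9c) ⊕ 68 = e6 ⊕ 68 = 8e
byte 1: (28 ⊕ e8) ⊕ 65 = c0 ⊕ 65 = a5
byte 2: (46 ⊕ 3c) ⊕ 61 = 7a ⊕ 61 = 1b
byte 3: (cf ⊕ 12) ⊕ 64 = dd ⊕ 64 = b9
byte 4: (f8 ⊕ 4d) ⊕ 65 = b5 ⊕ 65 = d0
byte 5: (30 ⊕ 38) ⊕ 72 = 08 ⊕ 72 = 7a
byte 6: (f0 ⊕ 7f) ⊕ 20 = 8f ⊕ 20 = af
byte 7: (d1 ⊕ 9a) ⊕ 6e = 4b ⊕ 6e = 25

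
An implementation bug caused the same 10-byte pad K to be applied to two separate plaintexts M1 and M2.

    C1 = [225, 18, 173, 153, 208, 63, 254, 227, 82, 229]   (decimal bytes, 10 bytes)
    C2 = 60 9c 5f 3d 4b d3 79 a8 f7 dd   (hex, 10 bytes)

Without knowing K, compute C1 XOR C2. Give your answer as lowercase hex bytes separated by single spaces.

C1 ⊕ C2 = (M1 ⊕ K) ⊕ (M2 ⊕ K) = M1 ⊕ M2 — the shared key cancels under XOR.
e1 ^ 60 = 81
12 ^ 9c = 8e
ad ^ 5f = f2
99 ^ 3d = a4
d0 ^ 4b = 9b
3f ^ d3 = ec
fe ^ 79 = 87
e3 ^ a8 = 4b
52 ^ f7 = a5
e5 ^ dd = 38

81 8e f2 a4 9b ec 87 4b a5 38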